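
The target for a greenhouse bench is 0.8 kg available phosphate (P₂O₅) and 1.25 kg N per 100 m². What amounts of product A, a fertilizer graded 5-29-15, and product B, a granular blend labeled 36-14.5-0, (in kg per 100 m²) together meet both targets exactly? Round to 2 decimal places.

With a, b = kg per 100 m² of product A and product B:
P₂O₅: 0.29·a + 0.145·b = 0.8
N: 0.05·a + 0.36·b = 1.25
From row1: a = (0.8 − 0.145·b) / 0.29.
Into row2: 0.05·(0.8 − 0.145·b)/0.29 + 0.36·b = 1.25 → b = 3.31961, a = 1.09882.

1.10 kg product A, 3.32 kg product B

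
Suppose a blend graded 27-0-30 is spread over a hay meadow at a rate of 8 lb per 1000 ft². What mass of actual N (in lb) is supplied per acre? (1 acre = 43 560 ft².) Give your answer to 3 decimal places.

94.090 lb N per acre

nitrogen per 1000 ft² = 8 × 27% = 2.16 lb.
Convert to per acre: 2.16 × 43.56 = 94.0896 lb.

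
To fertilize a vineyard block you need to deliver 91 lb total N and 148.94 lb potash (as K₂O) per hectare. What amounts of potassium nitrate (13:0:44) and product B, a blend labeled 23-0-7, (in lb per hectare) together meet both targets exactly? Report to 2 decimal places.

302.78 lb potassium nitrate, 224.51 lb product B

Let a = lb of potassium nitrate, b = lb of product B (per hectare).
N: 0.13·a + 0.23·b = 91
K₂O: 0.44·a + 0.07·b = 148.94
Solving simultaneously: a = 302.782, b = 224.5147.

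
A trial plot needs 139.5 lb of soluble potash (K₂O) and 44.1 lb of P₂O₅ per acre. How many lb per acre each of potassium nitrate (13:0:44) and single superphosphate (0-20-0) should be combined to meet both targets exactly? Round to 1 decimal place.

317.0 lb potassium nitrate, 220.5 lb single superphosphate

Per-acre balance (a = potassium nitrate, b = single superphosphate):
K₂O: 0.44·a + 0·b = 139.5
P₂O₅: 0·a + 0.2·b = 44.1
Solving simultaneously: a = 317.045, b = 220.5.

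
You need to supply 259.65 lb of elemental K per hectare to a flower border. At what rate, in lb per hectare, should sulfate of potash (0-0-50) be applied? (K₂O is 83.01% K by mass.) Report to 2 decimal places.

625.59 lb of product per hectare

As K₂O: 259.65 / 0.8301 = 312.794 lb per hectare.
Product per hectare = 312.794 / 50% = 625.587 lb.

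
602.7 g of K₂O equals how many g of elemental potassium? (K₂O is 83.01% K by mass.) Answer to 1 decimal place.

K = 602.7 × 0.8301 = 500.301 g.

500.3 g K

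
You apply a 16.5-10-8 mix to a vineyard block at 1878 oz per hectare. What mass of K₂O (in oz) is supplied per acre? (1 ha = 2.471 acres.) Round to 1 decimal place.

K₂O per hectare = 1878 × 8% = 150.24 oz.
Convert to per acre: 150.24 × 0.404694 = 60.8013 oz.

60.8 oz K₂O per acre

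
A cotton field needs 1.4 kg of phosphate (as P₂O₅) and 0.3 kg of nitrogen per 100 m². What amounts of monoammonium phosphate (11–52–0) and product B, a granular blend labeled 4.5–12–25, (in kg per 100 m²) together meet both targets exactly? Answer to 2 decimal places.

With a, b = kg per 100 m² of monoammonium phosphate and product B:
P₂O₅: 0.52·a + 0.12·b = 1.4
N: 0.11·a + 0.045·b = 0.3
Eliminate b: (row1) − 0.12/0.045·(row2) → 0.226667·a = 0.6, so a = 2.64706.
Then b = (0.3 − 0.11·2.64706) / 0.045 = 0.196078.

2.65 kg monoammonium phosphate, 0.20 kg product B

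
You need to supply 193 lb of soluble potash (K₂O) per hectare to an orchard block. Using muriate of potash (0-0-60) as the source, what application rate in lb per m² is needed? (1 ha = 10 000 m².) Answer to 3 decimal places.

0.032 lb of product per sq m

Product per hectare = 193 / 60% = 321.667 lb.
Convert to per m²: 321.667 × 0.0001 = 0.0321667 lb.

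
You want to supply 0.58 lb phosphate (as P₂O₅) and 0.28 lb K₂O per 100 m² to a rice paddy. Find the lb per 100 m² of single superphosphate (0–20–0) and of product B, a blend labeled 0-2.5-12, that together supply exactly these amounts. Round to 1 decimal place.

Let a = lb of single superphosphate, b = lb of product B (per 100 m²).
P₂O₅: 0.2·a + 0.025·b = 0.58
K₂O: 0·a + 0.12·b = 0.28
Solving simultaneously: a = 2.60833, b = 2.33333.

2.6 lb single superphosphate, 2.3 lb product B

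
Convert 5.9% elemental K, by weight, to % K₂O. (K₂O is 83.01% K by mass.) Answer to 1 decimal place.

7.1% K₂O

%K₂O = 5.9 / 0.8301 = 7.10758%.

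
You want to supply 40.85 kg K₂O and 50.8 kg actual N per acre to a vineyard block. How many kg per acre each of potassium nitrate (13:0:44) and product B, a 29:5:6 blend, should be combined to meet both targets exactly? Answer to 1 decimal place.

73.4 kg potassium nitrate, 142.2 kg product B

Let a = kg of potassium nitrate, b = kg of product B (per acre).
K₂O: 0.44·a + 0.06·b = 40.85
N: 0.13·a + 0.29·b = 50.8
Eliminate a: (row1) − 0.44/0.13·(row2) → -0.921538·b = -131.088, so b = 142.2496.
Back-substitute: a = (40.85 − 0.06·142.2496) / 0.44 = 73.4432.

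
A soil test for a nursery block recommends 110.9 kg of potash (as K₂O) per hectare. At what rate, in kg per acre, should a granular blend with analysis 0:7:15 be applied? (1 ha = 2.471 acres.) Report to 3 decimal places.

Product per hectare = 110.9 / 15% = 739.333 kg.
Convert to per acre: 739.333 × 0.404694 = 299.2041 kg.

299.204 kg of product per acre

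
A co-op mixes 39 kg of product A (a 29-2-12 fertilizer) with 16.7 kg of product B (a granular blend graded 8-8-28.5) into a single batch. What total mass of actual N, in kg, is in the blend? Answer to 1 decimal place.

12.6 kg N

N mass = 29%×39 + 8%×16.7 = 12.646 kg.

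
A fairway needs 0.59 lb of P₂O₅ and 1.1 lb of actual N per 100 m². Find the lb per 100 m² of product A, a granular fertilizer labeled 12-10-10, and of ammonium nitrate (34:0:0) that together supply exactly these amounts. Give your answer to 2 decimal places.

5.90 lb product A, 1.15 lb ammonium nitrate

With a, b = lb per 100 m² of product A and ammonium nitrate:
P₂O₅: 0.1·a + 0·b = 0.59
N: 0.12·a + 0.34·b = 1.1
Eliminate a: (row1) − 0.1/0.12·(row2) → -0.283333·b = -0.326667, so b = 1.15294.
Back-substitute: a = (0.59 − 0·1.15294) / 0.1 = 5.9.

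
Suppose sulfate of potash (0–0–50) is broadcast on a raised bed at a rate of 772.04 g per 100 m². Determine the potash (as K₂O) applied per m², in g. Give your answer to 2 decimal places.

3.86 g K₂O per sq m

K₂O per 100 m² = 772.04 × 50% = 386.02 g.
Convert to per m²: 386.02 × 0.01 = 3.8602 g.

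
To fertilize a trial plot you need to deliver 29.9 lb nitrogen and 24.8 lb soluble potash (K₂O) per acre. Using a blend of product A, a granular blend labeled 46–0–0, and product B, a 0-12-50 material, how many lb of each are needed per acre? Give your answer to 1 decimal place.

Per-acre balance (a = product A, b = product B):
N: 0.46·a + 0·b = 29.9
K₂O: 0·a + 0.5·b = 24.8
Solving simultaneously: a = 65, b = 49.6.

65.0 lb product A, 49.6 lb product B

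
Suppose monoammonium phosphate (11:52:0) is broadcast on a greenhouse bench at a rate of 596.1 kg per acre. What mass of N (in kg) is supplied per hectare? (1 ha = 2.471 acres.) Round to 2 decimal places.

nitrogen per acre = 596.1 × 11% = 65.571 kg.
Convert to per hectare: 65.571 × 2.471 = 162.026 kg.

162.03 kg N per hectare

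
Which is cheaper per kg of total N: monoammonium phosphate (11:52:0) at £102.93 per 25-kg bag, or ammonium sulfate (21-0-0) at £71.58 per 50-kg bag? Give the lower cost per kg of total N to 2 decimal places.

monoammonium phosphate: N per bag = 25 × 11% = 2.75 kg; cost = 102.93 / 2.75 = £37.4291/kg N.
ammonium sulfate: N per bag = 50 × 21% = 10.5 kg; cost = 71.58 / 10.5 = £6.8171/kg N.
ammonium sulfate is cheaper.

£6.82 per kg N (ammonium sulfate)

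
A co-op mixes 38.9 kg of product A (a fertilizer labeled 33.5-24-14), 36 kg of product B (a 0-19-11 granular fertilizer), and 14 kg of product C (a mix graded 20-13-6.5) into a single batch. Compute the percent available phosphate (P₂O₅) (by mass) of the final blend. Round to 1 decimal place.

20.2% P₂O₅

Total mass = 38.9 + 36 + 14 = 88.9 kg.
P₂O₅ mass = 24%×38.9 + 19%×36 + 13%×14 = 17.996 kg.
% P₂O₅ = 17.996 / 88.9 = 20.243%.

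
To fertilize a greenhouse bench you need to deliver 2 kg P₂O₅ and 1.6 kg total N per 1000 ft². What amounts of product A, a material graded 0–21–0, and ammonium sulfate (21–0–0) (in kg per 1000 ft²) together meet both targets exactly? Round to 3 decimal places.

Let a = kg of product A, b = kg of ammonium sulfate (per 1000 ft²).
P₂O₅: 0.21·a + 0·b = 2
N: 0·a + 0.21·b = 1.6
Solving simultaneously: a = 9.52381, b = 7.61905.

9.524 kg product A, 7.619 kg ammonium sulfate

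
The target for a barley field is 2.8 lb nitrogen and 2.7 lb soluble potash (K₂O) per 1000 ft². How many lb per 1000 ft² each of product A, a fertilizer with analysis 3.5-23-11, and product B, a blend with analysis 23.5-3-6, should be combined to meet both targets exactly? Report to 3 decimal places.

With a, b = lb per 1000 ft² of product A and product B:
N: 0.035·a + 0.235·b = 2.8
K₂O: 0.11·a + 0.06·b = 2.7
Solving simultaneously: a = 19.6421, b = 8.98947.

19.642 lb product A, 8.989 lb product B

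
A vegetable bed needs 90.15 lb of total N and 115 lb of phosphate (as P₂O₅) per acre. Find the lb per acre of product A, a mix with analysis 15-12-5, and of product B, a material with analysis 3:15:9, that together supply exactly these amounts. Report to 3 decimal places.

With a, b = lb per acre of product A and product B:
N: 0.15·a + 0.03·b = 90.15
P₂O₅: 0.12·a + 0.15·b = 115
Eliminate b: (row1) − 0.03/0.15·(row2) → 0.126·a = 67.15, so a = 532.9365.
Then b = (115 − 0.12·532.9365) / 0.15 = 340.31746.

532.937 lb product A, 340.317 lb product B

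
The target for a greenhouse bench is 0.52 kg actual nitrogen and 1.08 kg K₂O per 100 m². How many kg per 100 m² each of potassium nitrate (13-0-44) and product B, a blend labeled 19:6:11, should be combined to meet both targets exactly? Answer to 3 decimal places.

2.136 kg potassium nitrate, 1.276 kg product B

With a, b = kg per 100 m² of potassium nitrate and product B:
N: 0.13·a + 0.19·b = 0.52
K₂O: 0.44·a + 0.11·b = 1.08
Eliminate b: (row1) − 0.19/0.11·(row2) → -0.63·a = -1.34545, so a = 2.13564.
Then b = (1.08 − 0.44·2.13564) / 0.11 = 1.27561.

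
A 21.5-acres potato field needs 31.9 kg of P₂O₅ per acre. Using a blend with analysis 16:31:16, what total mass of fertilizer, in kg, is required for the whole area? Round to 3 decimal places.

Product per acre = 31.9 / 31% = 102.903 kg.
Total product = 102.903 × 21.5 = 2212.4194 kg.

2212.419 kg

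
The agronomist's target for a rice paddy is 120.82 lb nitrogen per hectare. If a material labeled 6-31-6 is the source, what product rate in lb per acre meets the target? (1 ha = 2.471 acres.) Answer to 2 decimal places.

814.92 lb of product per acre

Product per hectare = 120.82 / 6% = 2013.67 lb.
Convert to per acre: 2013.67 × 0.404694 = 814.9197 lb.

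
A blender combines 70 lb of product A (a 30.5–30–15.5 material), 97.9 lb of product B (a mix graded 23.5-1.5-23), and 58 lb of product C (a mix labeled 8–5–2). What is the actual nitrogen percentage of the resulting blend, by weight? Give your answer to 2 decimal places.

Total mass = 70 + 97.9 + 58 = 225.9 lb.
N mass = 30.5%×70 + 23.5%×97.9 + 8%×58 = 48.9965 lb.
% N = 48.9965 / 225.9 = 21.6895%.

21.69% N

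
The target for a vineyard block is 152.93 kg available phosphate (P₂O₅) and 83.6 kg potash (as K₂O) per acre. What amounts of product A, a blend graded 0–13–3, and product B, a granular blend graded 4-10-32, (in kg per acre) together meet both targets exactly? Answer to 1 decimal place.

1051.2 kg product A, 162.7 kg product B

With a, b = kg per acre of product A and product B:
P₂O₅: 0.13·a + 0.1·b = 152.93
K₂O: 0.03·a + 0.32·b = 83.6
Eliminate b: (row1) − 0.1/0.32·(row2) → 0.120625·a = 126.805, so a = 1051.23.
Then b = (83.6 − 0.03·1051.23) / 0.32 = 162.697.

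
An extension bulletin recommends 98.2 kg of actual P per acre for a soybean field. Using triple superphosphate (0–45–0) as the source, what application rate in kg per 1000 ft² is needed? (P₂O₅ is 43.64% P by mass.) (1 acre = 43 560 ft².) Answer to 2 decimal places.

11.48 kg of product per thousand sq ft

As P₂O₅: 98.2 / 0.4364 = 225.023 kg per acre.
Product per acre = 225.023 / 45% = 500.051 kg.
Convert to per 1000 ft²: 500.051 × 0.0229568 = 11.4796 kg.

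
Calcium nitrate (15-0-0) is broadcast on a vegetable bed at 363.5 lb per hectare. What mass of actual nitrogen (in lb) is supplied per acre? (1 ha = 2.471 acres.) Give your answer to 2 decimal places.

22.07 lb N per acre

nitrogen per hectare = 363.5 × 15% = 54.525 lb.
Convert to per acre: 54.525 × 0.404694 = 22.066 lb.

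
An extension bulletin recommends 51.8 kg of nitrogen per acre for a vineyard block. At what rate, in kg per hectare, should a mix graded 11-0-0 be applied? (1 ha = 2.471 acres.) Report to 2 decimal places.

Product per acre = 51.8 / 11% = 470.909 kg.
Convert to per hectare: 470.909 × 2.471 = 1163.616 kg.

1163.62 kg of product per hectare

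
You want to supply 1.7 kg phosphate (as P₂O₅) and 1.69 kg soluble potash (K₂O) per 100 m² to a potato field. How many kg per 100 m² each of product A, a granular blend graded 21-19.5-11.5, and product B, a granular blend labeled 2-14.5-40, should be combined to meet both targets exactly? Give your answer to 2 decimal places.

Let a = kg of product A, b = kg of product B (per 100 m²).
P₂O₅: 0.195·a + 0.145·b = 1.7
K₂O: 0.115·a + 0.4·b = 1.69
From row1: a = (1.7 − 0.145·b) / 0.195.
Into row2: 0.115·(1.7 − 0.145·b)/0.195 + 0.4·b = 1.69 → b = 2.18589, a = 7.09254.

7.09 kg product A, 2.19 kg product B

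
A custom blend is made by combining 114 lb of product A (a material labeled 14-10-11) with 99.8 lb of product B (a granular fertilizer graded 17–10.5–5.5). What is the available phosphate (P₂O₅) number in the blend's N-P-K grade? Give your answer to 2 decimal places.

10.23% P₂O₅

Total mass = 114 + 99.8 = 213.8 lb.
P₂O₅ mass = 10%×114 + 10.5%×99.8 = 21.879 lb.
% P₂O₅ = 21.879 / 213.8 = 10.2334%.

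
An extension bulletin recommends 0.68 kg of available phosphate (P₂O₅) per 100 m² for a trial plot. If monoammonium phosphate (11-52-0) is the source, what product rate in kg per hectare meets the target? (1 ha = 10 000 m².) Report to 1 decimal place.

130.8 kg of product per hectare

Product per 100 m² = 0.68 / 52% = 1.30769 kg.
Convert to per hectare: 1.30769 × 100 = 130.769 kg.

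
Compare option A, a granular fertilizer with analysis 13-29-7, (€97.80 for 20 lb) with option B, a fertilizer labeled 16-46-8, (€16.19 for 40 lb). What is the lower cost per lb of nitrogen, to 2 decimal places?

€2.53 per lb N (option B)

option A: N per bag = 20 × 13% = 2.6 lb; cost = 97.80 / 2.6 = €37.6154/lb N.
option B: N per bag = 40 × 16% = 6.4 lb; cost = 16.19 / 6.4 = €2.5297/lb N.
option B is cheaper.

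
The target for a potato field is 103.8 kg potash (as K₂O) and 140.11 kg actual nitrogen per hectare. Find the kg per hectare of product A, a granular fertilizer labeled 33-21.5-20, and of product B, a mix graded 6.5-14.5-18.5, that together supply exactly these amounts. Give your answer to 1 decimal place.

399.0 kg product A, 129.7 kg product B

With a, b = kg per hectare of product A and product B:
K₂O: 0.2·a + 0.185·b = 103.8
N: 0.33·a + 0.065·b = 140.11
Solving simultaneously: a = 399.029, b = 129.698.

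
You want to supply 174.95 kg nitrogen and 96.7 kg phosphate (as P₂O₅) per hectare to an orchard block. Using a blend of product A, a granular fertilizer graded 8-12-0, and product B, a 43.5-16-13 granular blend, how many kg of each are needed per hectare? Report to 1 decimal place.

357.2 kg product A, 336.5 kg product B

Per-hectare balance (a = product A, b = product B):
N: 0.08·a + 0.435·b = 174.95
P₂O₅: 0.12·a + 0.16·b = 96.7
From row1: a = (174.95 − 0.435·b) / 0.08.
Into row2: 0.12·(174.95 − 0.435·b)/0.08 + 0.16·b = 96.7 → b = 336.497, a = 357.17.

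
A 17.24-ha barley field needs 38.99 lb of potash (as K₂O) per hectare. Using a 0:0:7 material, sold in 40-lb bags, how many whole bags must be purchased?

241 bags

Product per hectare = 38.99 / 7% = 557 lb.
Total product = 557 × 17.24 = 9602.68 lb.
Bags = ⌈9602.68 / 40⌉ = 241.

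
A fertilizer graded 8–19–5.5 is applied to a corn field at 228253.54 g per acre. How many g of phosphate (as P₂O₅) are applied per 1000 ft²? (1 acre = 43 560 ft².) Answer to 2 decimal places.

995.60 g P₂O₅ per thousand sq ft

P₂O₅ per acre = 228253.54 × 19% = 43368.2 g.
Convert to per 1000 ft²: 43368.2 × 0.0229568 = 995.596 g.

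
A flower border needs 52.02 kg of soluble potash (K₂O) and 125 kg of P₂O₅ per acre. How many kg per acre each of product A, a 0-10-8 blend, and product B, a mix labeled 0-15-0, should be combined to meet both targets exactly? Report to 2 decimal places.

With a, b = kg per acre of product A and product B:
K₂O: 0.08·a + 0·b = 52.02
P₂O₅: 0.1·a + 0.15·b = 125
Eliminate b: (row1) − 0/0.15·(row2) → 0.08·a = 52.02, so a = 650.25.
Then b = (125 − 0.1·650.25) / 0.15 = 399.833.

650.25 kg product A, 399.83 kg product B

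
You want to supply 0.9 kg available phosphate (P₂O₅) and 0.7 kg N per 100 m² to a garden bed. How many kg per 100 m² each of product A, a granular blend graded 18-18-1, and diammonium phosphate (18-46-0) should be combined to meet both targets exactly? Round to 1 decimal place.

Let a = kg of product A, b = kg of diammonium phosphate (per 100 m²).
P₂O₅: 0.18·a + 0.46·b = 0.9
N: 0.18·a + 0.18·b = 0.7
From row1: a = (0.9 − 0.46·b) / 0.18.
Into row2: 0.18·(0.9 − 0.46·b)/0.18 + 0.18·b = 0.7 → b = 0.714286, a = 3.1746.

3.2 kg product A, 0.7 kg diammonium phosphate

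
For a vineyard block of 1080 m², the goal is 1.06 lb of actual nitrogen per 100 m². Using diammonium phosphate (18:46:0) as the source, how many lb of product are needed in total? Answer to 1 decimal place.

Product per 100 m² = 1.06 / 18% = 5.88889 lb.
Total product = 5.88889 × 1080 / 100 = 63.6 lb.

63.6 lb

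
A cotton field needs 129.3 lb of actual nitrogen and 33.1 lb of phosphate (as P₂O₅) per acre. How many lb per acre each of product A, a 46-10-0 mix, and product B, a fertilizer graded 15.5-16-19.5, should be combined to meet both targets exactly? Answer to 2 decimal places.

With a, b = lb per acre of product A and product B:
N: 0.46·a + 0.155·b = 129.3
P₂O₅: 0.1·a + 0.16·b = 33.1
Eliminate a: (row1) − 0.46/0.1·(row2) → -0.581·b = -22.96, so b = 39.5181.
Back-substitute: a = (129.3 − 0.155·39.5181) / 0.46 = 267.771.

267.77 lb product A, 39.52 lb product B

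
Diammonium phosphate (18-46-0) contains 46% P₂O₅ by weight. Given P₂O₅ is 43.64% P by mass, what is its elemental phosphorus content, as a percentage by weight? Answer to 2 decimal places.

20.07% P

%P = 46 × 0.4364 = 20.0744%.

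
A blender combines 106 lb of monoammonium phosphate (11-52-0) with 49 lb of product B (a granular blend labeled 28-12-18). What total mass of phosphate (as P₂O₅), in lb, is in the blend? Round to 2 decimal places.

P₂O₅ mass = 52%×106 + 12%×49 = 61 lb.

61.00 lb P₂O₅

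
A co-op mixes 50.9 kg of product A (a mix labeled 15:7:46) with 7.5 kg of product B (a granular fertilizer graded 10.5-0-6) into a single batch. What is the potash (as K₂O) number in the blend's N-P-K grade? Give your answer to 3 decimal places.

40.863% K₂O

Total mass = 50.9 + 7.5 = 58.4 kg.
K₂O mass = 46%×50.9 + 6%×7.5 = 23.864 kg.
% K₂O = 23.864 / 58.4 = 40.86301%.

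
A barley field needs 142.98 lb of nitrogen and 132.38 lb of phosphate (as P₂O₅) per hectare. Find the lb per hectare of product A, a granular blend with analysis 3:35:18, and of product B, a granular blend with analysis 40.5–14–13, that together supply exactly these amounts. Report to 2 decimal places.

244.25 lb product A, 334.94 lb product B

Per-hectare balance (a = product A, b = product B):
N: 0.03·a + 0.405·b = 142.98
P₂O₅: 0.35·a + 0.14·b = 132.38
From row1: a = (142.98 − 0.405·b) / 0.03.
Into row2: 0.35·(142.98 − 0.405·b)/0.03 + 0.14·b = 132.38 → b = 334.944, a = 244.251.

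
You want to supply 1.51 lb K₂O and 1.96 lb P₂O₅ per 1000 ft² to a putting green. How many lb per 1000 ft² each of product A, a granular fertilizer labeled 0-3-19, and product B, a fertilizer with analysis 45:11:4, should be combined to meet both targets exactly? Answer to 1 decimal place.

4.5 lb product A, 16.6 lb product B

With a, b = lb per 1000 ft² of product A and product B:
K₂O: 0.19·a + 0.04·b = 1.51
P₂O₅: 0.03·a + 0.11·b = 1.96
Eliminate b: (row1) − 0.04/0.11·(row2) → 0.179091·a = 0.797273, so a = 4.45178.
Then b = (1.96 − 0.03·4.45178) / 0.11 = 16.6041.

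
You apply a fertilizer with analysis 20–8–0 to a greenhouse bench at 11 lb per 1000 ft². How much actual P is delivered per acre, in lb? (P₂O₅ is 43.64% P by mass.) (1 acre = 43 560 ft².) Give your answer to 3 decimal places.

P₂O₅ per 1000 ft² = 11 × 8% = 0.88 lb.
Elemental P = 0.88 × 0.4364 = 0.384032 lb per 1000 ft².
Convert to per acre: 0.384032 × 43.56 = 16.7284 lb.

16.728 lb P per acre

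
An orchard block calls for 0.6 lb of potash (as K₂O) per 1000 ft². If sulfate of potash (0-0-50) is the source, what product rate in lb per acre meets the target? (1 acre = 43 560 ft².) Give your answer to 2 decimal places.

52.27 lb of product per acre

Product per 1000 ft² = 0.6 / 50% = 1.2 lb.
Convert to per acre: 1.2 × 43.56 = 52.272 lb.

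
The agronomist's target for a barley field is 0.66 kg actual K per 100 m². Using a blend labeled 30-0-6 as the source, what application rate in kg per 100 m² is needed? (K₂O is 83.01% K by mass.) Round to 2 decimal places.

13.25 kg of product per hundred sq m

As K₂O: 0.66 / 0.8301 = 0.795085 kg per 100 m².
Product per 100 m² = 0.795085 / 6% = 13.2514 kg.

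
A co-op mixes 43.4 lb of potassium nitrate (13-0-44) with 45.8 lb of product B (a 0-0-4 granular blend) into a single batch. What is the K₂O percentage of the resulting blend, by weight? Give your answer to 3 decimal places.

Total mass = 43.4 + 45.8 = 89.2 lb.
K₂O mass = 44%×43.4 + 4%×45.8 = 20.928 lb.
% K₂O = 20.928 / 89.2 = 23.4619%.

23.462% K₂O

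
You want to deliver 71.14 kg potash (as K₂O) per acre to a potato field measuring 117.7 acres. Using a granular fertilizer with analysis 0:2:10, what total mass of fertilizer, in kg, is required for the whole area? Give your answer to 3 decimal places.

83731.780 kg

Product per acre = 71.14 / 10% = 711.4 kg.
Total product = 711.4 × 117.7 = 83731.78 kg.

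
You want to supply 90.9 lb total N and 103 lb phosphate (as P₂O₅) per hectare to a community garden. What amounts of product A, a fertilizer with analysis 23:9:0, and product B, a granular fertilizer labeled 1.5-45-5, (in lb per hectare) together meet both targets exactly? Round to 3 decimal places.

385.316 lb product A, 151.826 lb product B

Let a = lb of product A, b = lb of product B (per hectare).
N: 0.23·a + 0.015·b = 90.9
P₂O₅: 0.09·a + 0.45·b = 103
Eliminate a: (row1) − 0.23/0.09·(row2) → -1.135·b = -172.322, so b = 151.8257.
Back-substitute: a = (90.9 − 0.015·151.8257) / 0.23 = 385.3157.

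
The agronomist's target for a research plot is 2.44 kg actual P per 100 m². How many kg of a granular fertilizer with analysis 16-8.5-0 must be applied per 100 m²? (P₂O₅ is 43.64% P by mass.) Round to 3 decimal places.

As P₂O₅: 2.44 / 0.4364 = 5.5912 kg per 100 m².
Product per 100 m² = 5.5912 / 8.5% = 65.7788 kg.

65.779 kg of product per hundred sq m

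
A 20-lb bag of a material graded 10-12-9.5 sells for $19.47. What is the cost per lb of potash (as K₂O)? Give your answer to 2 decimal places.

$10.25 per lb K₂O

K₂O in bag = 20 × 9.5% = 1.9 lb.
Cost per lb K₂O = $19.47 / 1.9 = $10.2474.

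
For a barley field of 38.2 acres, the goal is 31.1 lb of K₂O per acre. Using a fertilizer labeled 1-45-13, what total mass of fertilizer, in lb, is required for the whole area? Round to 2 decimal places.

9138.62 lb

Product per acre = 31.1 / 13% = 239.231 lb.
Total product = 239.231 × 38.2 = 9138.615 lb.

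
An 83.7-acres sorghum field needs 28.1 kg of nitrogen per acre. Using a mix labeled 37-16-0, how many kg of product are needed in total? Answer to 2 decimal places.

Product per acre = 28.1 / 37% = 75.9459 kg.
Total product = 75.9459 × 83.7 = 6356.676 kg.

6356.68 kg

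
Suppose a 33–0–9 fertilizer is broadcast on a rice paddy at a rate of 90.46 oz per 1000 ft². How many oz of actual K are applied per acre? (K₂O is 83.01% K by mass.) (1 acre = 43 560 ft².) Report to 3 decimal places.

K₂O per 1000 ft² = 90.46 × 9% = 8.1414 oz.
Elemental K = 8.1414 × 0.8301 = 6.75818 oz per 1000 ft².
Convert to per acre: 6.75818 × 43.56 = 294.3862 oz.

294.386 oz K per acre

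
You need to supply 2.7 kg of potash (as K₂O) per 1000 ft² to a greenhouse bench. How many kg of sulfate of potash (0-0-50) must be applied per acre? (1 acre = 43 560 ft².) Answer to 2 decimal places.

Product per 1000 ft² = 2.7 / 50% = 5.4 kg.
Convert to per acre: 5.4 × 43.56 = 235.224 kg.

235.22 kg of product per acre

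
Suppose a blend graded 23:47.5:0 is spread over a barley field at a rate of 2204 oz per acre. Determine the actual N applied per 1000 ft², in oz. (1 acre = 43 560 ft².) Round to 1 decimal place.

11.6 oz N per thousand sq ft

nitrogen per acre = 2204 × 23% = 506.92 oz.
Convert to per 1000 ft²: 506.92 × 0.0229568 = 11.6373 oz.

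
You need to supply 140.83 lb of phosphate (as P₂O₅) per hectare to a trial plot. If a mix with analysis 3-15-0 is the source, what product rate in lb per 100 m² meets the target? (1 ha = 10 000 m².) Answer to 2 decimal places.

Product per hectare = 140.83 / 15% = 938.867 lb.
Convert to per 100 m²: 938.867 × 0.01 = 9.38867 lb.

9.39 lb of product per hundred sq m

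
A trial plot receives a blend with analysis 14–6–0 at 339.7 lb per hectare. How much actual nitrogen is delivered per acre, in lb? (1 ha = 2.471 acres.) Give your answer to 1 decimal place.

nitrogen per hectare = 339.7 × 14% = 47.558 lb.
Convert to per acre: 47.558 × 0.404694 = 19.2465 lb.

19.2 lb N per acre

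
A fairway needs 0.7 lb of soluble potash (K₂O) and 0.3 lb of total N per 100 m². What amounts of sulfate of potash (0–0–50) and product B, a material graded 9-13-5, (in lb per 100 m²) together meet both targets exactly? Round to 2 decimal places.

Per-100 m² balance (a = sulfate of potash, b = product B):
K₂O: 0.5·a + 0.05·b = 0.7
N: 0·a + 0.09·b = 0.3
Solving simultaneously: a = 1.06667, b = 3.33333.

1.07 lb sulfate of potash, 3.33 lb product B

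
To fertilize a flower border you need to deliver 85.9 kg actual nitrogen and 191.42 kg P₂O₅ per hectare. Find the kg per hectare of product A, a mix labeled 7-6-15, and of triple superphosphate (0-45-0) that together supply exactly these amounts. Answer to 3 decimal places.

Let a = kg of product A, b = kg of triple superphosphate (per hectare).
N: 0.07·a + 0·b = 85.9
P₂O₅: 0.06·a + 0.45·b = 191.42
From row1: a = (85.9 − 0·b) / 0.07.
Into row2: 0.06·(85.9 − 0·b)/0.07 + 0.45·b = 191.42 → b = 261.7587, a = 1227.1429.

1227.143 kg product A, 261.759 kg triple superphosphate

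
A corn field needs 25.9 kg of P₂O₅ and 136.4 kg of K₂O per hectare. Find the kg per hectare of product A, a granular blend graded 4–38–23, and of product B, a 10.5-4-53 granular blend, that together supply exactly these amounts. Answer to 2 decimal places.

43.03 kg product A, 238.68 kg product B

With a, b = kg per hectare of product A and product B:
P₂O₅: 0.38·a + 0.04·b = 25.9
K₂O: 0.23·a + 0.53·b = 136.4
From row1: a = (25.9 − 0.04·b) / 0.38.
Into row2: 0.23·(25.9 − 0.04·b)/0.38 + 0.53·b = 136.4 → b = 238.684, a = 43.0333.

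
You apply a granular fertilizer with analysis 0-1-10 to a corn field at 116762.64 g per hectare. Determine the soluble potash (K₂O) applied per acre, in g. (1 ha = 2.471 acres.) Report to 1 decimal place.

4725.3 g K₂O per acre

K₂O per hectare = 116762.64 × 10% = 11676.3 g.
Convert to per acre: 11676.3 × 0.404694 = 4725.32 g.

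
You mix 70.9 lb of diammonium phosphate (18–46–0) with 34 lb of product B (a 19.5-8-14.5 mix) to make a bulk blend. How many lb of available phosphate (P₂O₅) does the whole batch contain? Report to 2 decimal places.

P₂O₅ mass = 46%×70.9 + 8%×34 = 35.334 lb.

35.33 lb P₂O₅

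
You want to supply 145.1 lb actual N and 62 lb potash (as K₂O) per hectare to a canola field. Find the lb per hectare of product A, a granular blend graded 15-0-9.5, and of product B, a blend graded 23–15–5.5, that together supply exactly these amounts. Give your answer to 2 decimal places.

Per-hectare balance (a = product A, b = product B):
N: 0.15·a + 0.23·b = 145.1
K₂O: 0.095·a + 0.055·b = 62
From row1: a = (145.1 − 0.23·b) / 0.15.
Into row2: 0.095·(145.1 − 0.23·b)/0.15 + 0.055·b = 62 → b = 329.743, a = 461.728.

461.73 lb product A, 329.74 lb product B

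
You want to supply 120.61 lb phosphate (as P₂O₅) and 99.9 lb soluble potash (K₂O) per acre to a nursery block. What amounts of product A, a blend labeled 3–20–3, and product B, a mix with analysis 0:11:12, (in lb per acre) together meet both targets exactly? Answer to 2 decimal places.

168.32 lb product A, 790.42 lb product B

With a, b = lb per acre of product A and product B:
P₂O₅: 0.2·a + 0.11·b = 120.61
K₂O: 0.03·a + 0.12·b = 99.9
Solving simultaneously: a = 168.319, b = 790.4203.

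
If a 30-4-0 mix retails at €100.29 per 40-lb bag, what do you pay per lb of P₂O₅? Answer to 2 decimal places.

P₂O₅ in bag = 40 × 4% = 1.6 lb.
Cost per lb P₂O₅ = €100.29 / 1.6 = €62.6812.

€62.68 per lb P₂O₅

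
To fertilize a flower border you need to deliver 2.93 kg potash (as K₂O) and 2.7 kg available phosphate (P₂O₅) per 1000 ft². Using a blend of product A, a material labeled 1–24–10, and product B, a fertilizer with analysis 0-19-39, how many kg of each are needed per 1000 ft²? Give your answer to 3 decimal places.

6.653 kg product A, 5.807 kg product B

With a, b = kg per 1000 ft² of product A and product B:
K₂O: 0.1·a + 0.39·b = 2.93
P₂O₅: 0.24·a + 0.19·b = 2.7
Eliminate a: (row1) − 0.1/0.24·(row2) → 0.310833·b = 1.805, so b = 5.80697.
Back-substitute: a = (2.93 − 0.39·5.80697) / 0.1 = 6.65282.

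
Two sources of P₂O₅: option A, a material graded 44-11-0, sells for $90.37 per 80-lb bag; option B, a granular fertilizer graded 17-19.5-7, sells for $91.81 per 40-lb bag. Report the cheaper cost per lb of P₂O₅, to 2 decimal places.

option A: P₂O₅ per bag = 80 × 11% = 8.8 lb; cost = 90.37 / 8.8 = $10.2693/lb P₂O₅.
option B: P₂O₅ per bag = 40 × 19.5% = 7.8 lb; cost = 91.81 / 7.8 = $11.7705/lb P₂O₅.
option A is cheaper.

$10.27 per lb P₂O₅ (option A)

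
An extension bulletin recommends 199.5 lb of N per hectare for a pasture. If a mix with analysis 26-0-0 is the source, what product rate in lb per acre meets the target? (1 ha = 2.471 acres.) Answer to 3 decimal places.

Product per hectare = 199.5 / 26% = 767.308 lb.
Convert to per acre: 767.308 × 0.404694 = 310.5252 lb.

310.525 lb of product per acre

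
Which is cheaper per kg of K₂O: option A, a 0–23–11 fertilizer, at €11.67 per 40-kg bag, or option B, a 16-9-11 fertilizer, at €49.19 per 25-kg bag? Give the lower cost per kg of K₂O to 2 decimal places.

option A: K₂O per bag = 40 × 11% = 4.4 kg; cost = 11.67 / 4.4 = €2.6523/kg K₂O.
option B: K₂O per bag = 25 × 11% = 2.75 kg; cost = 49.19 / 2.75 = €17.8873/kg K₂O.
option A is cheaper.

€2.65 per kg K₂O (option A)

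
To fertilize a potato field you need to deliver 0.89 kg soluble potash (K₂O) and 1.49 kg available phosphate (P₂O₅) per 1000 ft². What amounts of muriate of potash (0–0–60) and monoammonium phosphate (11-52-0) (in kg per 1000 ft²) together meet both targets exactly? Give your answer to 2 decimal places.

1.48 kg muriate of potash, 2.87 kg monoammonium phosphate

With a, b = kg per 1000 ft² of muriate of potash and monoammonium phosphate:
K₂O: 0.6·a + 0·b = 0.89
P₂O₅: 0·a + 0.52·b = 1.49
Solving simultaneously: a = 1.48333, b = 2.86538.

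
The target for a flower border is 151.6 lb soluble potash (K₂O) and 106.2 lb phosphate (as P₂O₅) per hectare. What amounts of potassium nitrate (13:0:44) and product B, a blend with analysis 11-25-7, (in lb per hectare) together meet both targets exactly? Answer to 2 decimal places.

With a, b = lb per hectare of potassium nitrate and product B:
K₂O: 0.44·a + 0.07·b = 151.6
P₂O₅: 0·a + 0.25·b = 106.2
Solving simultaneously: a = 276.964, b = 424.8.

276.96 lb potassium nitrate, 424.80 lb product B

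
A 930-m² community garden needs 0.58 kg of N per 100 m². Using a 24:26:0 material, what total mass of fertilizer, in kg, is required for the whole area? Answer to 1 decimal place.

Product per 100 m² = 0.58 / 24% = 2.41667 kg.
Total product = 2.41667 × 930 / 100 = 22.475 kg.

22.5 kg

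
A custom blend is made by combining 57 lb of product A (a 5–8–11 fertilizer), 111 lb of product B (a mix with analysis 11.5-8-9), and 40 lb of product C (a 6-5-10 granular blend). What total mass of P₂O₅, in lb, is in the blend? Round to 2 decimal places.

P₂O₅ mass = 8%×57 + 8%×111 + 5%×40 = 15.44 lb.

15.44 lb P₂O₅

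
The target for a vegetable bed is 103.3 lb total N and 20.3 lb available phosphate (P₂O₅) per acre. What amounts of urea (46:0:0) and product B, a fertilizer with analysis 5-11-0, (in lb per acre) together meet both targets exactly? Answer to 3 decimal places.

204.506 lb urea, 184.545 lb product B

Per-acre balance (a = urea, b = product B):
N: 0.46·a + 0.05·b = 103.3
P₂O₅: 0·a + 0.11·b = 20.3
Solving simultaneously: a = 204.5059, b = 184.54545.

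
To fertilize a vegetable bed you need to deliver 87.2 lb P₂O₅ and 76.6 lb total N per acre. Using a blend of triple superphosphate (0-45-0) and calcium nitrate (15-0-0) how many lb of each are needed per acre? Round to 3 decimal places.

With a, b = lb per acre of triple superphosphate and calcium nitrate:
P₂O₅: 0.45·a + 0·b = 87.2
N: 0·a + 0.15·b = 76.6
Solving simultaneously: a = 193.7778, b = 510.6667.

193.778 lb triple superphosphate, 510.667 lb calcium nitrate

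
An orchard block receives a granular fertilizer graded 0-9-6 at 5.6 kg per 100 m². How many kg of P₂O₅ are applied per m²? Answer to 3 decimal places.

0.005 kg P₂O₅ per sq m

P₂O₅ per 100 m² = 5.6 × 9% = 0.504 kg.
Convert to per m²: 0.504 × 0.01 = 0.00504 kg.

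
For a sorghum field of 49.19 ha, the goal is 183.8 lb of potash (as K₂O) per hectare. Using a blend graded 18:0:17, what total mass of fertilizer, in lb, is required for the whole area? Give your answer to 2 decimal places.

53183.07 lb

Product per hectare = 183.8 / 17% = 1081.18 lb.
Total product = 1081.18 × 49.19 = 53183.071 lb.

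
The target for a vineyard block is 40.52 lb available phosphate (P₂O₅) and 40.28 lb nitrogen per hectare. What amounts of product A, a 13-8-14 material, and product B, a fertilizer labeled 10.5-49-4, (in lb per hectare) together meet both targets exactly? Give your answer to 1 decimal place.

With a, b = lb per hectare of product A and product B:
P₂O₅: 0.08·a + 0.49·b = 40.52
N: 0.13·a + 0.105·b = 40.28
Eliminate a: (row1) − 0.08/0.13·(row2) → 0.425385·b = 15.7323, so b = 36.9837.
Back-substitute: a = (40.52 − 0.49·36.9837) / 0.08 = 279.975.

280.0 lb product A, 37.0 lb product B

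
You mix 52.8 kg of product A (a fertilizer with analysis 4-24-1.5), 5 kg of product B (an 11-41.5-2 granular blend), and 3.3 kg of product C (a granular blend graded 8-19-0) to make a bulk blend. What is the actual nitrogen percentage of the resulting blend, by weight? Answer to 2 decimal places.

4.79% N

Total mass = 52.8 + 5 + 3.3 = 61.1 kg.
N mass = 4%×52.8 + 11%×5 + 8%×3.3 = 2.926 kg.
% N = 2.926 / 61.1 = 4.78887%.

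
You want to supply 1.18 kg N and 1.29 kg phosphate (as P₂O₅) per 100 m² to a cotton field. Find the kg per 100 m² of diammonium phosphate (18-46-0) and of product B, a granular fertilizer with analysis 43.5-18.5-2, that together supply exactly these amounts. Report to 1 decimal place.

Let a = kg of diammonium phosphate, b = kg of product B (per 100 m²).
N: 0.18·a + 0.435·b = 1.18
P₂O₅: 0.46·a + 0.185·b = 1.29
Solving simultaneously: a = 2.05546, b = 1.86211.

2.1 kg diammonium phosphate, 1.9 kg product B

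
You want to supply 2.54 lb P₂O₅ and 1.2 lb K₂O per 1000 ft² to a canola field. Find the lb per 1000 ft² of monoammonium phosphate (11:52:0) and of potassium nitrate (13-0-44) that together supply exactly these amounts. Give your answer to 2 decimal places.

4.88 lb monoammonium phosphate, 2.73 lb potassium nitrate

Per-1000 ft² balance (a = monoammonium phosphate, b = potassium nitrate):
P₂O₅: 0.52·a + 0·b = 2.54
K₂O: 0·a + 0.44·b = 1.2
Solving simultaneously: a = 4.88462, b = 2.72727.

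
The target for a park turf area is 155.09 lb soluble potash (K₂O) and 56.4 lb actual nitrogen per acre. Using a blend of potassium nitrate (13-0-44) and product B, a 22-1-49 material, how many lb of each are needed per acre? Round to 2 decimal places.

195.89 lb potassium nitrate, 140.61 lb product B

Per-acre balance (a = potassium nitrate, b = product B):
K₂O: 0.44·a + 0.49·b = 155.09
N: 0.13·a + 0.22·b = 56.4
From row1: a = (155.09 − 0.49·b) / 0.44.
Into row2: 0.13·(155.09 − 0.49·b)/0.44 + 0.22·b = 56.4 → b = 140.613, a = 195.885.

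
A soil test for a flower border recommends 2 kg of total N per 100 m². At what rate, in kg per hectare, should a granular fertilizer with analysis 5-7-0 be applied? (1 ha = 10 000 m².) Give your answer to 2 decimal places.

4000.00 kg of product per hectare

Product per 100 m² = 2 / 5% = 40 kg.
Convert to per hectare: 40 × 100 = 4000 kg.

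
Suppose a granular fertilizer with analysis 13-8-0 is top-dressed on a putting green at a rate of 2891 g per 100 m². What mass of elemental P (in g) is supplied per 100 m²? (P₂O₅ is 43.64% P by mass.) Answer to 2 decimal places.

100.93 g P per hundred sq m

P₂O₅ per 100 m² = 2891 × 8% = 231.28 g.
Elemental P = 231.28 × 0.4364 = 100.931 g per 100 m².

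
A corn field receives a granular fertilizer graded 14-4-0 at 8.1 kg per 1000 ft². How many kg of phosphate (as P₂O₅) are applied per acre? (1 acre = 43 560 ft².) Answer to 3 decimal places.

14.113 kg P₂O₅ per acre

P₂O₅ per 1000 ft² = 8.1 × 4% = 0.324 kg.
Convert to per acre: 0.324 × 43.56 = 14.1134 kg.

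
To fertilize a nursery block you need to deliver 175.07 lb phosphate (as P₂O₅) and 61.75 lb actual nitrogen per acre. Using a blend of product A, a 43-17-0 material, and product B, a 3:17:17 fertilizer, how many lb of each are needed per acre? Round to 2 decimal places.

Per-acre balance (a = product A, b = product B):
P₂O₅: 0.17·a + 0.17·b = 175.07
N: 0.43·a + 0.03·b = 61.75
Eliminate b: (row1) − 0.17/0.03·(row2) → -2.26667·a = -174.847, so a = 77.1382.
Then b = (61.75 − 0.43·77.1382) / 0.03 = 952.685.

77.14 lb product A, 952.69 lb product B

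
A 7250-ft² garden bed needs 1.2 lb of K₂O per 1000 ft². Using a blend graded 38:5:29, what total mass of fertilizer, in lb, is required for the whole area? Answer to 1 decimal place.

Product per 1000 ft² = 1.2 / 29% = 4.13793 lb.
Total product = 4.13793 × 7250 / 1000 = 30 lb.

30.0 lb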